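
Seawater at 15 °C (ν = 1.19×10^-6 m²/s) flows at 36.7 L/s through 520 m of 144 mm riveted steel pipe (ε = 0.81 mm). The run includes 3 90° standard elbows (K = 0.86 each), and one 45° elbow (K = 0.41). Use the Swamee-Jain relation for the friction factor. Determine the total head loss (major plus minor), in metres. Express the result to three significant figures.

V = 4Q/(πD²) = 2.253 m/s; V²/2g = 0.2588 m
Re = 2.73×10^5, ε/D = 0.00563 → f = 0.03194 (Swamee-Jain)
Major: h_f = f(L/D)·V²/2g = 0.03194·3611·0.2588 = 29.86 m
Minor: ΣK = 2.99; h_m = ΣK·V²/2g = 0.7739 m
Total H_L = 29.86 + 0.7739 = 30.63 m

H_L ≈ 30.6 m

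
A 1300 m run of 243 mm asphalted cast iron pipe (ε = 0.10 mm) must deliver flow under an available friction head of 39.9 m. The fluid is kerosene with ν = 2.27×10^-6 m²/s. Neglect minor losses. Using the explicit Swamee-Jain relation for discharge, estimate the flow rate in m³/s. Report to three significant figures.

Swamee-Jain (Type II): Q = -0.965·√(gD⁵h_f/L)·ln[ε/(3.7D) + √(3.17ν²L/(gD³h_f))]
√(gD⁵h_f/L) = √(9.81·0.243⁵·39.9/1300) = 0.01597
ε/(3.7D) = 1.11×10^-4; √(3.17ν²L/(gD³h_f)) = 6.15×10^-5
Q = -0.965·0.01597·ln(1.727×10^-4) = 0.1335 m³/s
Check: V = 2.88 m/s, Re = 3.08×10^5, f = 0.01776, h_f = 40.2 m ≈ 39.9 m ✓

Q ≈ 0.134 m³/s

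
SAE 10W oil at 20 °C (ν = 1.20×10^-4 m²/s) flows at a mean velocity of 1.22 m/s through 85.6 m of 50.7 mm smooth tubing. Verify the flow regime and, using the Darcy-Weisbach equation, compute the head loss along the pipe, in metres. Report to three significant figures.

h_f ≈ 15.9 m

Re = VD/ν = 1.22·0.05070/1.20×10^-4 = 515 → laminar (Re < 2300)
f = 64/Re = 0.1242
h_f = f(L/D)V²/(2g) = 0.1242·(85.6/0.05070)·1.22²/(2·9.81) = 15.90 m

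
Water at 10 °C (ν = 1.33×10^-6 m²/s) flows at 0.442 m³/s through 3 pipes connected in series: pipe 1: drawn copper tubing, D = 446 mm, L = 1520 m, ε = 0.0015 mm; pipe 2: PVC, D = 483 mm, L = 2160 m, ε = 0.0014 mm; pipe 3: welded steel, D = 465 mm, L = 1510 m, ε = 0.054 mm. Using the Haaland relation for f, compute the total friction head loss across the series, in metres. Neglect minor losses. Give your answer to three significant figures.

Pipe 1: V = 2.829 m/s, Re = 9.49×10^5, ε/D = 3.36×10^-6, f = 0.01174, h_1 = f(L/D)V²/2g = 16.33 m
Pipe 2: V = 2.412 m/s, Re = 8.76×10^5, ε/D = 2.90×10^-6, f = 0.01189, h_2 = f(L/D)V²/2g = 15.77 m
Pipe 3: V = 2.603 m/s, Re = 9.10×10^5, ε/D = 1.16×10^-4, f = 0.01366, h_3 = f(L/D)V²/2g = 15.31 m
Series → Q common, losses add: H = Σh = 47.41 m

H ≈ 47.4 m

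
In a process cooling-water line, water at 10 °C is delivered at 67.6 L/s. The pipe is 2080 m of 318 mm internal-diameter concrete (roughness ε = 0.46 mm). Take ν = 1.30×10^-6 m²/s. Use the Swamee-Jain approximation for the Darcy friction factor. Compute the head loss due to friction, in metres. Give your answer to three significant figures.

h_f ≈ 5.50 m

V = 4Q/(πD²) = 4·0.0676/(π·0.318²) = 0.8511 m/s
Re = VD/ν = 0.8511·0.318/1.30×10^-6 = 2.08×10^5 → turbulent
ε/D = 0.46/318 = 0.00145
Swamee-Jain: f = 0.02276
h_f = f(L/D)V²/(2g) = 0.02276·(2080/0.318)·0.8511²/(2·9.81) = 5.496 m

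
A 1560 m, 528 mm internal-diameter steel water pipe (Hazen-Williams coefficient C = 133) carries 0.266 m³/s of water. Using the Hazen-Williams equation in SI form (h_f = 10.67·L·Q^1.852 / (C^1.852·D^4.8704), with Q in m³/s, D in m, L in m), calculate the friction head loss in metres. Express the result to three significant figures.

h_f ≈ 3.75 m

h_f = 10.67·1560·0.266^1.852 / (133^1.852·0.528^4.8704) = 3.747 m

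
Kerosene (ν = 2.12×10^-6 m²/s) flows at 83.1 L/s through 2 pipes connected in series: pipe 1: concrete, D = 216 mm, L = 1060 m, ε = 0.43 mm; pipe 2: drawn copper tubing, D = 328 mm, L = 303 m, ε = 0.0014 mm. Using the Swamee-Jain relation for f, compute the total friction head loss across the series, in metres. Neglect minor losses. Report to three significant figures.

Pipe 1: V = 2.268 m/s, Re = 2.31×10^5, ε/D = 0.00199, f = 0.02434, h_1 = f(L/D)V²/2g = 31.30 m
Pipe 2: V = 0.9835 m/s, Re = 1.52×10^5, ε/D = 4.27×10^-6, f = 0.01643, h_2 = f(L/D)V²/2g = 0.7481 m
Series → Q common, losses add: H = Σh = 32.05 m

H ≈ 32.1 m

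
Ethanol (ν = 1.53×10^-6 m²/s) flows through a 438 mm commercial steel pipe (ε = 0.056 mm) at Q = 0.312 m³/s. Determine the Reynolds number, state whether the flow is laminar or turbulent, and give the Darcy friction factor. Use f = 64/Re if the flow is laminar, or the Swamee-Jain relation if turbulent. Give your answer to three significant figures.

V = 4Q/(πD²) = 2.071 m/s
Re = VD/ν = 2.071·0.438/1.53×10^-6 = 5.93×10^5
Re > 4000 → turbulent; ε/D = 1.28×10^-4
Swamee-Jain: f = 0.01453

Re ≈ 5.93×10^5; turbulent; f ≈ 0.0145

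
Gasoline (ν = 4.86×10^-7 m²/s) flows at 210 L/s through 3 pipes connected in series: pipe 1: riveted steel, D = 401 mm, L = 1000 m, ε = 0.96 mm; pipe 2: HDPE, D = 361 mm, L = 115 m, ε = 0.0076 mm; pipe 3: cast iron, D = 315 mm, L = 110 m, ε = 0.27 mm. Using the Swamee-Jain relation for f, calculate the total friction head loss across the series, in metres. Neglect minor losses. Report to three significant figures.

H ≈ 12.0 m

Pipe 1: V = 1.663 m/s, Re = 1.37×10^6, ε/D = 0.00239, f = 0.02476, h_1 = f(L/D)V²/2g = 8.701 m
Pipe 2: V = 2.052 m/s, Re = 1.52×10^6, ε/D = 2.11×10^-5, f = 0.01146, h_2 = f(L/D)V²/2g = 0.7831 m
Pipe 3: V = 2.695 m/s, Re = 1.75×10^6, ε/D = 8.57×10^-4, f = 0.01918, h_3 = f(L/D)V²/2g = 2.479 m
Series → Q common, losses add: H = Σh = 11.96 m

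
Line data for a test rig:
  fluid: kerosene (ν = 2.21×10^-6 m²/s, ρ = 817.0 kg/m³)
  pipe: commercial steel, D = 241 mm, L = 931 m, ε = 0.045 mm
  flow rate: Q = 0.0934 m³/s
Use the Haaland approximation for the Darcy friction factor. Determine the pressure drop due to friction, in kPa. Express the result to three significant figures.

V = 4Q/(πD²) = 4·0.0934/(π·0.241²) = 2.047 m/s
Re = VD/ν = 2.047·0.241/2.21×10^-6 = 2.23×10^5 → turbulent
ε/D = 0.045/241 = 1.87×10^-4
Haaland: f = 0.01654
h_f = f(L/D)V²/(2g) = 0.01654·(931/0.241)·2.047²/(2·9.81) = 13.65 m
Δp = ρg·h_f = 817.0·9.81·13.65 = 109.4 kPa

Δp ≈ 109 kPa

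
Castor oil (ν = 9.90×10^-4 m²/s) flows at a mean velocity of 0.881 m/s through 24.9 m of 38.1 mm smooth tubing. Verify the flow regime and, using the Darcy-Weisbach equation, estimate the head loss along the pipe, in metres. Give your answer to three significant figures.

h_f ≈ 48.8 m

Re = VD/ν = 0.881·0.03810/9.90×10^-4 = 33.9 → laminar (Re < 2300)
f = 64/Re = 1.888
h_f = f(L/D)V²/(2g) = 1.888·(24.9/0.03810)·0.881²/(2·9.81) = 48.80 m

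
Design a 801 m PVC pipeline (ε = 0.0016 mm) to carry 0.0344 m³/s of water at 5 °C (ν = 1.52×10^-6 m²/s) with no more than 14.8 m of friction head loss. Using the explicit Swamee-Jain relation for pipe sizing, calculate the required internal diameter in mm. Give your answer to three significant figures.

D ≈ 155 mm

Swamee-Jain (Type III): D = 0.66·[ε^1.25·(LQ²/(gh_f))^4.75 + ν·Q^9.4·(L/(gh_f))^5.2]^0.04
LQ²/(gh_f) = 0.006529; L/(gh_f) = 5.517
Term 1 = ε^1.25·(…)^4.75 = 2.37×10^-18; Term 2 = ν·Q^9.4·(…)^5.2 = 1.92×10^-16
D = 0.66·(2.37×10^-18 + 1.92×10^-16)^0.04 = 0.1553 m = 155 mm
Check: V = 1.82 m/s, Re = 1.86×10^5, f = 0.01585, h_f = 13.8 m ≈ 14.8 m ✓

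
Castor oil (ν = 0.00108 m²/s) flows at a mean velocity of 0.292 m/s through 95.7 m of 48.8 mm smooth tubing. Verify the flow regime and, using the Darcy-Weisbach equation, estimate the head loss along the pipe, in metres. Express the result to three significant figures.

Re = VD/ν = 0.292·0.04880/0.00108 = 13.2 → laminar (Re < 2300)
f = 64/Re = 4.851
h_f = f(L/D)V²/(2g) = 4.851·(95.7/0.04880)·0.292²/(2·9.81) = 41.34 m

h_f ≈ 41.3 m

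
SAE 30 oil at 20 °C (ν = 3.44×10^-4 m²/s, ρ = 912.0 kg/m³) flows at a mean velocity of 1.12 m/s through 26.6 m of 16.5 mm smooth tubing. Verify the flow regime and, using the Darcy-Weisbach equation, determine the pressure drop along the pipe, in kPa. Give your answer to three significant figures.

Re = VD/ν = 1.12·0.01650/3.44×10^-4 = 53.7 → laminar (Re < 2300)
f = 64/Re = 1.191
h_f = f(L/D)V²/(2g) = 1.191·(26.6/0.01650)·1.12²/(2·9.81) = 122.8 m
Δp = ρg·h_f = 912.0·9.81·122.8 = 1099 kPa

Δp ≈ 1100 kPa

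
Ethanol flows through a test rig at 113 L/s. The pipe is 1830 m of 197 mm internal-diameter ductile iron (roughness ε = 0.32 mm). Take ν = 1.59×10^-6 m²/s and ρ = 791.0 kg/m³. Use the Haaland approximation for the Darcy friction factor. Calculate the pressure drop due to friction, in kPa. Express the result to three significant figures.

Δp ≈ 1140 kPa

V = 4Q/(πD²) = 4·0.113/(π·0.197²) = 3.707 m/s
Re = VD/ν = 3.707·0.197/1.59×10^-6 = 4.59×10^5 → turbulent
ε/D = 0.32/197 = 0.00162
Haaland: f = 0.02263
h_f = f(L/D)V²/(2g) = 0.02263·(1830/0.197)·3.707²/(2·9.81) = 147.2 m
Δp = ρg·h_f = 791.0·9.81·147.2 = 1142 kPa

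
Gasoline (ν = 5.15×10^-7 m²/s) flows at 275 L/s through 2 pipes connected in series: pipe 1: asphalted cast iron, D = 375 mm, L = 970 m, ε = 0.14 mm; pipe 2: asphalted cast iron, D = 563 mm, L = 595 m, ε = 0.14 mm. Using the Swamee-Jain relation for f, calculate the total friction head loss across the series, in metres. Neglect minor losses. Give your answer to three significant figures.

Pipe 1: V = 2.490 m/s, Re = 1.81×10^6, ε/D = 3.73×10^-4, f = 0.01609, h_1 = f(L/D)V²/2g = 13.15 m
Pipe 2: V = 1.105 m/s, Re = 1.21×10^6, ε/D = 2.49×10^-4, f = 0.01514, h_2 = f(L/D)V²/2g = 0.9954 m
Series → Q common, losses add: H = Σh = 14.14 m

H ≈ 14.1 m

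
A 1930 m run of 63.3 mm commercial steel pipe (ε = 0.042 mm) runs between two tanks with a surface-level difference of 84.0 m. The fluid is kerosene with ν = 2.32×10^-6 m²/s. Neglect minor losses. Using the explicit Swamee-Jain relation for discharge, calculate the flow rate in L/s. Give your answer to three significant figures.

Q ≈ 4.74 L/s

Swamee-Jain (Type II): Q = -0.965·√(gD⁵h_f/L)·ln[ε/(3.7D) + √(3.17ν²L/(gD³h_f))]
√(gD⁵h_f/L) = √(9.81·0.0633⁵·84.0/1930) = 6.587×10^-4
ε/(3.7D) = 1.79×10^-4; √(3.17ν²L/(gD³h_f)) = 3.97×10^-4
Q = -0.965·6.587×10^-4·ln(5.763×10^-4) = 0.004741 m³/s
Check: V = 1.51 m/s, Re = 4.11×10^4, f = 0.02390, h_f = 84.3 m ≈ 84.0 m ✓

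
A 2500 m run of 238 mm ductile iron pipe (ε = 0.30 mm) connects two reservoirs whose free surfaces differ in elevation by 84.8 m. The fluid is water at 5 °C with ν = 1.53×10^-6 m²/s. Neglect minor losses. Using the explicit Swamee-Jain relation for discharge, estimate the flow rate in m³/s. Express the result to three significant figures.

Q ≈ 0.121 m³/s

Swamee-Jain (Type II): Q = -0.965·√(gD⁵h_f/L)·ln[ε/(3.7D) + √(3.17ν²L/(gD³h_f))]
√(gD⁵h_f/L) = √(9.81·0.238⁵·84.8/2500) = 0.01594
ε/(3.7D) = 3.41×10^-4; √(3.17ν²L/(gD³h_f)) = 4.07×10^-5
Q = -0.965·0.01594·ln(3.813×10^-4) = 0.1211 m³/s
Check: V = 2.72 m/s, Re = 4.23×10^5, f = 0.02152, h_f = 85.3 m ≈ 84.8 m ✓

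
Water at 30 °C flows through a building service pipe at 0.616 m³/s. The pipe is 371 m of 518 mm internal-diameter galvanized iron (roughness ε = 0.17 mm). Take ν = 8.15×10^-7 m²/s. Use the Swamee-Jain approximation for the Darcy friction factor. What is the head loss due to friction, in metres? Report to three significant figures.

V = 4Q/(πD²) = 4·0.616/(π·0.518²) = 2.923 m/s
Re = VD/ν = 2.923·0.518/8.15×10^-7 = 1.86×10^6 → turbulent
ε/D = 0.17/518 = 3.28×10^-4
Swamee-Jain: f = 0.01569
h_f = f(L/D)V²/(2g) = 0.01569·(371/0.518)·2.923²/(2·9.81) = 4.892 m

h_f ≈ 4.89 m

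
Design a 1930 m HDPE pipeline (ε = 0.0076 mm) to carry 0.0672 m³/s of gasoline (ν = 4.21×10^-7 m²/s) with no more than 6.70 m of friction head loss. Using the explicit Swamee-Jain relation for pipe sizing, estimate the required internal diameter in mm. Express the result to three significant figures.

Swamee-Jain (Type III): D = 0.66·[ε^1.25·(LQ²/(gh_f))^4.75 + ν·Q^9.4·(L/(gh_f))^5.2]^0.04
LQ²/(gh_f) = 0.1326; L/(gh_f) = 29.36
Term 1 = ε^1.25·(…)^4.75 = 2.71×10^-11; Term 2 = ν·Q^9.4·(…)^5.2 = 1.71×10^-10
D = 0.66·(2.71×10^-11 + 1.71×10^-10)^0.04 = 0.2701 m = 270 mm
Check: V = 1.17 m/s, Re = 7.53×10^5, f = 0.01274, h_f = 6.39 m ≈ 6.70 m ✓

D ≈ 270 mm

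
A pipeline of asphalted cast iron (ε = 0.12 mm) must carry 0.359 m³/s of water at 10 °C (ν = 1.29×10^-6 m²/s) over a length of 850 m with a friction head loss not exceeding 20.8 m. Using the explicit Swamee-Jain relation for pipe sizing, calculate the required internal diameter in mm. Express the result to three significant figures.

D ≈ 376 mm

Swamee-Jain (Type III): D = 0.66·[ε^1.25·(LQ²/(gh_f))^4.75 + ν·Q^9.4·(L/(gh_f))^5.2]^0.04
LQ²/(gh_f) = 0.5369; L/(gh_f) = 4.166
Term 1 = ε^1.25·(…)^4.75 = 6.54×10^-7; Term 2 = ν·Q^9.4·(…)^5.2 = 1.42×10^-7
D = 0.66·(6.54×10^-7 + 1.42×10^-7)^0.04 = 0.3763 m = 376 mm
Check: V = 3.23 m/s, Re = 9.42×10^5, f = 0.01596, h_f = 19.1 m ≈ 20.8 m ✓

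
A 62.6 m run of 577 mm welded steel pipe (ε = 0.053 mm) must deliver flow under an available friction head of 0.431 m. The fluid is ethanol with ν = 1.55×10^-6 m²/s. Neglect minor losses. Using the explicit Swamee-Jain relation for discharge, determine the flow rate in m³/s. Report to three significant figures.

Swamee-Jain (Type II): Q = -0.965·√(gD⁵h_f/L)·ln[ε/(3.7D) + √(3.17ν²L/(gD³h_f))]
√(gD⁵h_f/L) = √(9.81·0.577⁵·0.431/62.6) = 0.06572
ε/(3.7D) = 2.48×10^-5; √(3.17ν²L/(gD³h_f)) = 2.42×10^-5
Q = -0.965·0.06572·ln(4.905×10^-5) = 0.6293 m³/s
Check: V = 2.41 m/s, Re = 8.96×10^5, f = 0.01352, h_f = 0.433 m ≈ 0.431 m ✓

Q ≈ 0.629 m³/s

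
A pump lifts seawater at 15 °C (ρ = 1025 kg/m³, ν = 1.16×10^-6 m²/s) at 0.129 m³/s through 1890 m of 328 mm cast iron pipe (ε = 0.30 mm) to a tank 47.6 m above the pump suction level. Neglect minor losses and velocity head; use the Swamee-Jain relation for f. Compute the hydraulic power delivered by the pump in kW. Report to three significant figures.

P_hyd ≈ 79.6 kW

V = 4Q/(πD²) = 1.527 m/s; Re = 4.32×10^5; ε/D = 9.15×10^-4; f = 0.02008
h_f = f(L/D)V²/2g = 13.74 m
Total head H = z + h_f = 47.6 + 13.74 = 61.34 m
P_hyd = ρgQH = 1025·9.81·0.129·61.34 = 79.57 kW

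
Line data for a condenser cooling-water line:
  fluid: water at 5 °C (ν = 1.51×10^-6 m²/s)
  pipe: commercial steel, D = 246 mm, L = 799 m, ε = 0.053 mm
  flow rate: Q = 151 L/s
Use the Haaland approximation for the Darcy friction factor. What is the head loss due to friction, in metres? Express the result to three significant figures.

h_f ≈ 25.7 m

V = 4Q/(πD²) = 4·0.151/(π·0.246²) = 3.177 m/s
Re = VD/ν = 3.177·0.246/1.51×10^-6 = 5.18×10^5 → turbulent
ε/D = 0.053/246 = 2.15×10^-4
Haaland: f = 0.01539
h_f = f(L/D)V²/(2g) = 0.01539·(799/0.246)·3.177²/(2·9.81) = 25.72 m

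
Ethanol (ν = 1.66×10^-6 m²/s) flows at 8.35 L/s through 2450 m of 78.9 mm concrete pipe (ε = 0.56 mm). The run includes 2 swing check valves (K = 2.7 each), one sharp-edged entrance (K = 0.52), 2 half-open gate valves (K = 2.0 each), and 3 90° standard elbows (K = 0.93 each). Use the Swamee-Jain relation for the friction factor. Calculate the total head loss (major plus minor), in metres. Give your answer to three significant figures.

H_L ≈ 164 m

V = 4Q/(πD²) = 1.708 m/s; V²/2g = 0.1487 m
Re = 8.12×10^4, ε/D = 0.00710 → f = 0.03506 (Swamee-Jain)
Major: h_f = f(L/D)·V²/2g = 0.03506·31052·0.1487 = 161.9 m
Minor: ΣK = 12.7; h_m = ΣK·V²/2g = 1.889 m
Total H_L = 161.9 + 1.889 = 163.8 m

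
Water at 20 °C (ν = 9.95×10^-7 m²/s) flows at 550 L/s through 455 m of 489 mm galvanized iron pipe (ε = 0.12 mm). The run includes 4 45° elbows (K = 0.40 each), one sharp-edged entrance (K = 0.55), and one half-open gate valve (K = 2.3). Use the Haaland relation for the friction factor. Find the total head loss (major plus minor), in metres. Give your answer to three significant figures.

H_L ≈ 7.99 m

V = 4Q/(πD²) = 2.929 m/s; V²/2g = 0.4371 m
Re = 1.44×10^6, ε/D = 2.45×10^-4 → f = 0.01487 (Haaland)
Major: h_f = f(L/D)·V²/2g = 0.01487·930.5·0.4371 = 6.048 m
Minor: ΣK = 4.45; h_m = ΣK·V²/2g = 1.945 m
Total H_L = 6.048 + 1.945 = 7.994 m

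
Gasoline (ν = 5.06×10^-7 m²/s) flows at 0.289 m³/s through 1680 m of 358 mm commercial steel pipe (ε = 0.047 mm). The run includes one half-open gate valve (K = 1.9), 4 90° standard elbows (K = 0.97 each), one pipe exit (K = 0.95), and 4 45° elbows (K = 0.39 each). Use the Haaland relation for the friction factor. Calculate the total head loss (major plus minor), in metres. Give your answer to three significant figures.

V = 4Q/(πD²) = 2.871 m/s; V²/2g = 0.4201 m
Re = 2.03×10^6, ε/D = 1.31×10^-4 → f = 0.01325 (Haaland)
Major: h_f = f(L/D)·V²/2g = 0.01325·4693·0.4201 = 26.12 m
Minor: ΣK = 8.29; h_m = ΣK·V²/2g = 3.483 m
Total H_L = 26.12 + 3.483 = 29.60 m

H_L ≈ 29.6 m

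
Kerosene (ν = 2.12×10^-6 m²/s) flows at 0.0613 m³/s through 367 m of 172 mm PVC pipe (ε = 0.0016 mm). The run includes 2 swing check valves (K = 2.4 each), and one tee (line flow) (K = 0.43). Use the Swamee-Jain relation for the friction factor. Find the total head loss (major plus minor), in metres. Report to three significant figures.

V = 4Q/(πD²) = 2.638 m/s; V²/2g = 0.3548 m
Re = 2.14×10^5, ε/D = 9.30×10^-6 → f = 0.01542 (Swamee-Jain)
Major: h_f = f(L/D)·V²/2g = 0.01542·2134·0.3548 = 11.67 m
Minor: ΣK = 5.23; h_m = ΣK·V²/2g = 1.855 m
Total H_L = 11.67 + 1.855 = 13.53 m

H_L ≈ 13.5 m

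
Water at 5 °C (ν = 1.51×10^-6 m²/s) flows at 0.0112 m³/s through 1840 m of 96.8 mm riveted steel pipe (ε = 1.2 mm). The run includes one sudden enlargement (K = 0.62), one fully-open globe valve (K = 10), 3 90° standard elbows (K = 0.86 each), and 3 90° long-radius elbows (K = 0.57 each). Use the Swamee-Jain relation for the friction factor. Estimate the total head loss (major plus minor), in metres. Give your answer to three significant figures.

V = 4Q/(πD²) = 1.522 m/s; V²/2g = 0.1180 m
Re = 9.76×10^4, ε/D = 0.0124 → f = 0.04160 (Swamee-Jain)
Major: h_f = f(L/D)·V²/2g = 0.04160·19008·0.1180 = 93.34 m
Minor: ΣK = 14.9; h_m = ΣK·V²/2g = 1.760 m
Total H_L = 93.34 + 1.760 = 95.10 m

H_L ≈ 95.1 m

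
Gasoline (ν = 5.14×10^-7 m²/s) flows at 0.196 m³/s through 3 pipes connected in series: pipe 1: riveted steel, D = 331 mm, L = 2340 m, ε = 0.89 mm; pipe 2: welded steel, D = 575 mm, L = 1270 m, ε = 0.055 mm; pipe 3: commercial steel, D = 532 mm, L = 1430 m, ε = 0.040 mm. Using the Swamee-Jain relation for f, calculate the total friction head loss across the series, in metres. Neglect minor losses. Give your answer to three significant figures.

Pipe 1: V = 2.278 m/s, Re = 1.47×10^6, ε/D = 0.00269, f = 0.02553, h_1 = f(L/D)V²/2g = 47.73 m
Pipe 2: V = 0.7548 m/s, Re = 8.44×10^5, ε/D = 9.57×10^-5, f = 0.01365, h_2 = f(L/D)V²/2g = 0.8752 m
Pipe 3: V = 0.8817 m/s, Re = 9.13×10^5, ε/D = 7.52×10^-5, f = 0.01324, h_3 = f(L/D)V²/2g = 1.410 m
Series → Q common, losses add: H = Σh = 50.02 m

H ≈ 50.0 m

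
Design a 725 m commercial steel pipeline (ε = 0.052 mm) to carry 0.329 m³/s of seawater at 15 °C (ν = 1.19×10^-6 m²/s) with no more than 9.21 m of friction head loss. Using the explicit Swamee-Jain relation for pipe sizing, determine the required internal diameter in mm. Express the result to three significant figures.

Swamee-Jain (Type III): D = 0.66·[ε^1.25·(LQ²/(gh_f))^4.75 + ν·Q^9.4·(L/(gh_f))^5.2]^0.04
LQ²/(gh_f) = 0.8686; L/(gh_f) = 8.024
Term 1 = ε^1.25·(…)^4.75 = 2.26×10^-6; Term 2 = ν·Q^9.4·(…)^5.2 = 1.74×10^-6
D = 0.66·(2.26×10^-6 + 1.74×10^-6)^0.04 = 0.4014 m = 401 mm
Check: V = 2.60 m/s, Re = 8.77×10^5, f = 0.01406, h_f = 8.74 m ≈ 9.21 m ✓

D ≈ 401 mm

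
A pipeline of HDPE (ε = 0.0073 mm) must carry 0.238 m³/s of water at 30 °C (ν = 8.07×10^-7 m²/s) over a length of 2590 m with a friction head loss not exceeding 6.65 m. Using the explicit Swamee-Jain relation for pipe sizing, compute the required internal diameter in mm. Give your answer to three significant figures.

D ≈ 473 mm

Swamee-Jain (Type III): D = 0.66·[ε^1.25·(LQ²/(gh_f))^4.75 + ν·Q^9.4·(L/(gh_f))^5.2]^0.04
LQ²/(gh_f) = 2.249; L/(gh_f) = 39.70
Term 1 = ε^1.25·(…)^4.75 = 1.78×10^-5; Term 2 = ν·Q^9.4·(…)^5.2 = 2.29×10^-4
D = 0.66·(1.78×10^-5 + 2.29×10^-4)^0.04 = 0.4734 m = 473 mm
Check: V = 1.35 m/s, Re = 7.93×10^5, f = 0.01240, h_f = 6.32 m ≈ 6.65 m ✓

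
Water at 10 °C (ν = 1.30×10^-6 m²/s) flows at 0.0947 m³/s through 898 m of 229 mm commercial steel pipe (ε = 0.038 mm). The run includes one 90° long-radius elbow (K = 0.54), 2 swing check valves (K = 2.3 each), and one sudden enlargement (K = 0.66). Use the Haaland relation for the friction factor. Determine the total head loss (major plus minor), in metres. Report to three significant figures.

H_L ≈ 17.7 m

V = 4Q/(πD²) = 2.299 m/s; V²/2g = 0.2695 m
Re = 4.05×10^5, ε/D = 1.66×10^-4 → f = 0.01527 (Haaland)
Major: h_f = f(L/D)·V²/2g = 0.01527·3921·0.2695 = 16.14 m
Minor: ΣK = 5.80; h_m = ΣK·V²/2g = 1.563 m
Total H_L = 16.14 + 1.563 = 17.70 m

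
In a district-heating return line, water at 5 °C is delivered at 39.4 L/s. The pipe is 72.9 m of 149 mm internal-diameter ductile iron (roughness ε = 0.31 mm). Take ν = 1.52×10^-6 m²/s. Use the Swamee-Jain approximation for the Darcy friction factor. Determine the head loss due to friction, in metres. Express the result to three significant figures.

V = 4Q/(πD²) = 4·0.0394/(π·0.149²) = 2.260 m/s
Re = VD/ν = 2.260·0.149/1.52×10^-6 = 2.22×10^5 → turbulent
ε/D = 0.31/149 = 0.00208
Swamee-Jain: f = 0.02462
h_f = f(L/D)V²/(2g) = 0.02462·(72.9/0.149)·2.260²/(2·9.81) = 3.135 m

h_f ≈ 3.14 m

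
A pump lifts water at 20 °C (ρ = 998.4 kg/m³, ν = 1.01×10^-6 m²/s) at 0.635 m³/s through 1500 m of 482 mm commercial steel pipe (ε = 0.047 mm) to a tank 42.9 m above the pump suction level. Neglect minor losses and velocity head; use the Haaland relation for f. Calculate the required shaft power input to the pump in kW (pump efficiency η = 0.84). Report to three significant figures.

P_shaft ≈ 500 kW

V = 4Q/(πD²) = 3.480 m/s; Re = 1.66×10^6; ε/D = 9.75×10^-5; f = 0.01282
h_f = f(L/D)V²/2g = 24.63 m
Total head H = z + h_f = 42.9 + 24.63 = 67.53 m
P_hyd = ρgQH = 998.4·9.81·0.635·67.53 = 420.0 kW
P_shaft = P_hyd/η = 420.0/0.84 = 500.0 kW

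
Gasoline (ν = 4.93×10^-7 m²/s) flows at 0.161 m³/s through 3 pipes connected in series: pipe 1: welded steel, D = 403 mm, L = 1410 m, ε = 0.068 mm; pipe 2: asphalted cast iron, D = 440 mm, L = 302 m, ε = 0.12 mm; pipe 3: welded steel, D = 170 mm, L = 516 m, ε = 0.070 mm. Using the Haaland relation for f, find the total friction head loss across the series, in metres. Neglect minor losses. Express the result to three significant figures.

Pipe 1: V = 1.262 m/s, Re = 1.03×10^6, ε/D = 1.69×10^-4, f = 0.01421, h_1 = f(L/D)V²/2g = 4.038 m
Pipe 2: V = 1.059 m/s, Re = 9.45×10^5, ε/D = 2.73×10^-4, f = 0.01538, h_2 = f(L/D)V²/2g = 0.6034 m
Pipe 3: V = 7.093 m/s, Re = 2.45×10^6, ε/D = 4.12×10^-4, f = 0.01624, h_3 = f(L/D)V²/2g = 126.4 m
Series → Q common, losses add: H = Σh = 131.0 m

H ≈ 131 m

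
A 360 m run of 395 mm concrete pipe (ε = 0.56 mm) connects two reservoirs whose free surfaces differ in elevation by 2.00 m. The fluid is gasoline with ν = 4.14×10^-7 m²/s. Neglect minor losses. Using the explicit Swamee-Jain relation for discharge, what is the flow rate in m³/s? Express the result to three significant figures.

Q ≈ 0.173 m³/s

Swamee-Jain (Type II): Q = -0.965·√(gD⁵h_f/L)·ln[ε/(3.7D) + √(3.17ν²L/(gD³h_f))]
√(gD⁵h_f/L) = √(9.81·0.395⁵·2.00/360) = 0.02289
ε/(3.7D) = 3.83×10^-4; √(3.17ν²L/(gD³h_f)) = 1.27×10^-5
Q = -0.965·0.02289·ln(3.959×10^-4) = 0.1731 m³/s
Check: V = 1.41 m/s, Re = 1.35×10^6, f = 0.02166, h_f = 2.01 m ≈ 2.00 m ✓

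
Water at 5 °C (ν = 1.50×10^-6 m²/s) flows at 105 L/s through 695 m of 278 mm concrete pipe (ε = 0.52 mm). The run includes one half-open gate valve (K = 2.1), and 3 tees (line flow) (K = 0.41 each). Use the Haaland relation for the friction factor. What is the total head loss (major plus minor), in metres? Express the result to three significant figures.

H_L ≈ 9.50 m

V = 4Q/(πD²) = 1.730 m/s; V²/2g = 0.1525 m
Re = 3.21×10^5, ε/D = 0.00187 → f = 0.02358 (Haaland)
Major: h_f = f(L/D)·V²/2g = 0.02358·2500·0.1525 = 8.989 m
Minor: ΣK = 3.33; h_m = ΣK·V²/2g = 0.5079 m
Total H_L = 8.989 + 0.5079 = 9.497 m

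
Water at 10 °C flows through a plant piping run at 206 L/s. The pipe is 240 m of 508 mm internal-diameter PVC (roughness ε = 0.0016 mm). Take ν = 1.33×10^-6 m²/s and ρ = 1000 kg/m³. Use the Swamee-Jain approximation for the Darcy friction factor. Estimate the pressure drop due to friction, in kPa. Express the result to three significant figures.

Δp ≈ 3.35 kPa

V = 4Q/(πD²) = 4·0.206/(π·0.508²) = 1.016 m/s
Re = VD/ν = 1.016·0.508/1.33×10^-6 = 3.88×10^5 → turbulent
ε/D = 0.0016/508 = 3.15×10^-6
Swamee-Jain: f = 0.01375
h_f = f(L/D)V²/(2g) = 0.01375·(240/0.508)·1.016²/(2·9.81) = 0.3420 m
Δp = ρg·h_f = 1000·9.81·0.3420 = 3.355 kPa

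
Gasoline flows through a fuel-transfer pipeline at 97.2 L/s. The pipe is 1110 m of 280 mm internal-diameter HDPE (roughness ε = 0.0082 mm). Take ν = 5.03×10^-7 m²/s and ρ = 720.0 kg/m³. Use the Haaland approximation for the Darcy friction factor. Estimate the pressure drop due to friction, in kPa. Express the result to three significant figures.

Δp ≈ 43.9 kPa

V = 4Q/(πD²) = 4·0.0972/(π·0.280²) = 1.579 m/s
Re = VD/ν = 1.579·0.280/5.03×10^-7 = 8.79×10^5 → turbulent
ε/D = 0.0082/280 = 2.93×10^-5
Haaland: f = 0.01235
h_f = f(L/D)V²/(2g) = 0.01235·(1110/0.280)·1.579²/(2·9.81) = 6.219 m
Δp = ρg·h_f = 720.0·9.81·6.219 = 43.92 kPa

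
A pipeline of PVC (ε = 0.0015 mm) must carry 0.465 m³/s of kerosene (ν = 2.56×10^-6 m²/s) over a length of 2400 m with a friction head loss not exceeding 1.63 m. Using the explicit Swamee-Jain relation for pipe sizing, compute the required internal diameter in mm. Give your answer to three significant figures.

Swamee-Jain (Type III): D = 0.66·[ε^1.25·(LQ²/(gh_f))^4.75 + ν·Q^9.4·(L/(gh_f))^5.2]^0.04
LQ²/(gh_f) = 32.45; L/(gh_f) = 150.1
Term 1 = ε^1.25·(…)^4.75 = 0.792; Term 2 = ν·Q^9.4·(…)^5.2 = 398
D = 0.66·(0.792 + 398)^0.04 = 0.8386 m = 839 mm
Check: V = 0.842 m/s, Re = 2.76×10^5, f = 0.01462, h_f = 1.51 m ≈ 1.63 m ✓

D ≈ 839 mm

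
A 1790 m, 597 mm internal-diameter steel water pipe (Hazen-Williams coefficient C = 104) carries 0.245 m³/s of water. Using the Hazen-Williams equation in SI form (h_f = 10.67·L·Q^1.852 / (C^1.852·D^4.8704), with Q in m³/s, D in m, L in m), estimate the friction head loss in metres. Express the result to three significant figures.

h_f = 10.67·1790·0.245^1.852 / (104^1.852·0.597^4.8704) = 3.201 m

h_f ≈ 3.20 m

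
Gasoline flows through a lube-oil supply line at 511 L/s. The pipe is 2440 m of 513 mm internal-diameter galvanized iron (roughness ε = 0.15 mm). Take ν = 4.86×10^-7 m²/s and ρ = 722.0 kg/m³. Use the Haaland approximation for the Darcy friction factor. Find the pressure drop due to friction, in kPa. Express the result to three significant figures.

Δp ≈ 159 kPa

V = 4Q/(πD²) = 4·0.511/(π·0.513²) = 2.472 m/s
Re = VD/ν = 2.472·0.513/4.86×10^-7 = 2.61×10^6 → turbulent
ε/D = 0.15/513 = 2.92×10^-4
Haaland: f = 0.01515
h_f = f(L/D)V²/(2g) = 0.01515·(2440/0.513)·2.472²/(2·9.81) = 22.44 m
Δp = ρg·h_f = 722.0·9.81·22.44 = 158.9 kPa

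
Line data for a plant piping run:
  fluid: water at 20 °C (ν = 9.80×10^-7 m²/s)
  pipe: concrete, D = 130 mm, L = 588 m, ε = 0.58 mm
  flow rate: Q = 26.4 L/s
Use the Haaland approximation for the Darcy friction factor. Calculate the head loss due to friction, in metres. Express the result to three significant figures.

h_f ≈ 27.1 m

V = 4Q/(πD²) = 4·0.0264/(π·0.130²) = 1.989 m/s
Re = VD/ν = 1.989·0.130/9.80×10^-7 = 2.64×10^5 → turbulent
ε/D = 0.58/130 = 0.00446
Haaland: f = 0.02976
h_f = f(L/D)V²/(2g) = 0.02976·(588/0.130)·1.989²/(2·9.81) = 27.14 m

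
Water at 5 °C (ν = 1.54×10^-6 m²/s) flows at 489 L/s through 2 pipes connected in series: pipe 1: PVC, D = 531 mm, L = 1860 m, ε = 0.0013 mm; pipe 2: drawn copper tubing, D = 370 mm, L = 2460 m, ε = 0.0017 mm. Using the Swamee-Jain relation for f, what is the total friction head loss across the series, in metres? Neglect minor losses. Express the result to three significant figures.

H ≈ 91.6 m

Pipe 1: V = 2.208 m/s, Re = 7.61×10^5, ε/D = 2.45×10^-6, f = 0.01221, h_1 = f(L/D)V²/2g = 10.63 m
Pipe 2: V = 4.548 m/s, Re = 1.09×10^6, ε/D = 4.59×10^-6, f = 0.01156, h_2 = f(L/D)V²/2g = 81.01 m
Series → Q common, losses add: H = Σh = 91.64 m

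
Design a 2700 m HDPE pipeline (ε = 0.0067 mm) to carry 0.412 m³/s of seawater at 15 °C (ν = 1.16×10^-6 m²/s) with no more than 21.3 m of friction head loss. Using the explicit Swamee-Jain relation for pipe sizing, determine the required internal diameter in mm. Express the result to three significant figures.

D ≈ 468 mm

Swamee-Jain (Type III): D = 0.66·[ε^1.25·(LQ²/(gh_f))^4.75 + ν·Q^9.4·(L/(gh_f))^5.2]^0.04
LQ²/(gh_f) = 2.193; L/(gh_f) = 12.92
Term 1 = ε^1.25·(…)^4.75 = 1.42×10^-5; Term 2 = ν·Q^9.4·(…)^5.2 = 1.67×10^-4
D = 0.66·(1.42×10^-5 + 1.67×10^-4)^0.04 = 0.4676 m = 468 mm
Check: V = 2.40 m/s, Re = 9.67×10^5, f = 0.01201, h_f = 20.3 m ≈ 21.3 m ✓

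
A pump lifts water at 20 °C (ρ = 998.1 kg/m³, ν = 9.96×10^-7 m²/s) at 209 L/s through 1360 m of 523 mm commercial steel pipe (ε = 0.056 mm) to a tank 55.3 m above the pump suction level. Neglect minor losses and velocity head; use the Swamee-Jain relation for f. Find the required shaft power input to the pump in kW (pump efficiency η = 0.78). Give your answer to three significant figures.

P_shaft ≈ 150 kW

V = 4Q/(πD²) = 0.9729 m/s; Re = 5.11×10^5; ε/D = 1.07×10^-4; f = 0.01451
h_f = f(L/D)V²/2g = 1.821 m
Total head H = z + h_f = 55.3 + 1.821 = 57.12 m
P_hyd = ρgQH = 998.1·9.81·0.209·57.12 = 116.9 kW
P_shaft = P_hyd/η = 116.9/0.78 = 149.9 kW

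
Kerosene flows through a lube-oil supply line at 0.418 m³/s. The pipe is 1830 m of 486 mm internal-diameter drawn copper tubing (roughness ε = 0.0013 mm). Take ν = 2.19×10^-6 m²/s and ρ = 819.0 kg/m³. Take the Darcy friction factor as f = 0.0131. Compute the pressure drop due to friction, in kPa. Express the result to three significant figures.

V = 4Q/(πD²) = 4·0.418/(π·0.486²) = 2.253 m/s
h_f = f(L/D)V²/(2g) = 0.01310·(1830/0.486)·2.253²/(2·9.81) = 12.76 m
Δp = ρg·h_f = 819.0·9.81·12.76 = 102.6 kPa

Δp ≈ 103 kPa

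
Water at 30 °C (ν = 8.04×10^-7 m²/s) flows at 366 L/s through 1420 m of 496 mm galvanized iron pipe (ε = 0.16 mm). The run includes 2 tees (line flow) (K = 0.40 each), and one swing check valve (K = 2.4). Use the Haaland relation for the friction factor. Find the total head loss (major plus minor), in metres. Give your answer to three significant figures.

V = 4Q/(πD²) = 1.894 m/s; V²/2g = 0.1829 m
Re = 1.17×10^6, ε/D = 3.23×10^-4 → f = 0.01572 (Haaland)
Major: h_f = f(L/D)·V²/2g = 0.01572·2863·0.1829 = 8.231 m
Minor: ΣK = 3.20; h_m = ΣK·V²/2g = 0.5852 m
Total H_L = 8.231 + 0.5852 = 8.816 m

H_L ≈ 8.82 m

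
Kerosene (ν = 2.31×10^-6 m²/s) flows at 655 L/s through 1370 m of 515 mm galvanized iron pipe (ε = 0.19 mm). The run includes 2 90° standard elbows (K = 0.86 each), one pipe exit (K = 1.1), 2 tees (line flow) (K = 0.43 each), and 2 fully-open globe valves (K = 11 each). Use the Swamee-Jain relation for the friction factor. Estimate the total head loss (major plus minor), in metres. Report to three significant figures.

V = 4Q/(πD²) = 3.144 m/s; V²/2g = 0.5039 m
Re = 7.01×10^5, ε/D = 3.69×10^-4 → f = 0.01659 (Swamee-Jain)
Major: h_f = f(L/D)·V²/2g = 0.01659·2660·0.5039 = 22.24 m
Minor: ΣK = 25.7; h_m = ΣK·V²/2g = 12.94 m
Total H_L = 22.24 + 12.94 = 35.18 m

H_L ≈ 35.2 m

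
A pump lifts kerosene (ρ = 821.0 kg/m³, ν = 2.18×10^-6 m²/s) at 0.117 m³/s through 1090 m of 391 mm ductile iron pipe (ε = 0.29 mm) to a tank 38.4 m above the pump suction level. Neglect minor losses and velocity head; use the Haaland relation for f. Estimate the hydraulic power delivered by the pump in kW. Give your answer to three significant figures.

V = 4Q/(πD²) = 0.9744 m/s; Re = 1.75×10^5; ε/D = 7.42×10^-4; f = 0.02000
h_f = f(L/D)V²/2g = 2.699 m
Total head H = z + h_f = 38.4 + 2.699 = 41.10 m
P_hyd = ρgQH = 821.0·9.81·0.117·41.10 = 38.73 kW

P_hyd ≈ 38.7 kW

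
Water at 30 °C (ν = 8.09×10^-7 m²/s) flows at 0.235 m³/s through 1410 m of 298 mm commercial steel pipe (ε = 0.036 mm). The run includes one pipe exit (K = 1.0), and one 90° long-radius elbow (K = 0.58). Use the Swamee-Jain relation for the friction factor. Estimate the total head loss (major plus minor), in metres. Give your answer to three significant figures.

H_L ≈ 38.1 m

V = 4Q/(πD²) = 3.369 m/s; V²/2g = 0.5786 m
Re = 1.24×10^6, ε/D = 1.21×10^-4 → f = 0.01359 (Swamee-Jain)
Major: h_f = f(L/D)·V²/2g = 0.01359·4732·0.5786 = 37.22 m
Minor: ΣK = 1.58; h_m = ΣK·V²/2g = 0.9142 m
Total H_L = 37.22 + 0.9142 = 38.13 m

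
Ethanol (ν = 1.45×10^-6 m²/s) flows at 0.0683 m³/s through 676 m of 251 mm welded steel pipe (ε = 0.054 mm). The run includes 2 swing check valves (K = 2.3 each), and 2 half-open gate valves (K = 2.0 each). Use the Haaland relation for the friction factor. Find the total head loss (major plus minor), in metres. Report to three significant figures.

H_L ≈ 5.18 m

V = 4Q/(πD²) = 1.380 m/s; V²/2g = 0.09711 m
Re = 2.39×10^5, ε/D = 2.15×10^-4 → f = 0.01660 (Haaland)
Major: h_f = f(L/D)·V²/2g = 0.01660·2693·0.09711 = 4.342 m
Minor: ΣK = 8.60; h_m = ΣK·V²/2g = 0.8352 m
Total H_L = 4.342 + 0.8352 = 5.177 m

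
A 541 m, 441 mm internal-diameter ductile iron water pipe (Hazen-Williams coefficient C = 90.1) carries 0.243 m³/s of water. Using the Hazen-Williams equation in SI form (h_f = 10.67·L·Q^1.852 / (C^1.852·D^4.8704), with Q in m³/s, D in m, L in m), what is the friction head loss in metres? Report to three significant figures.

h_f ≈ 5.43 m

h_f = 10.67·541·0.243^1.852 / (90.1^1.852·0.441^4.8704) = 5.434 m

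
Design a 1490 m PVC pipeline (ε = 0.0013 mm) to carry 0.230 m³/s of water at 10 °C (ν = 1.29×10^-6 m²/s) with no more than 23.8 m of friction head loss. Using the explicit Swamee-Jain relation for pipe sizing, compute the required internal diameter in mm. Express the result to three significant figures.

Swamee-Jain (Type III): D = 0.66·[ε^1.25·(LQ²/(gh_f))^4.75 + ν·Q^9.4·(L/(gh_f))^5.2]^0.04
LQ²/(gh_f) = 0.3376; L/(gh_f) = 6.382
Term 1 = ε^1.25·(…)^4.75 = 2.53×10^-10; Term 2 = ν·Q^9.4·(…)^5.2 = 1.98×10^-8
D = 0.66·(2.53×10^-10 + 1.98×10^-8)^0.04 = 0.3248 m = 325 mm
Check: V = 2.78 m/s, Re = 6.99×10^5, f = 0.01242, h_f = 22.4 m ≈ 23.8 m ✓

D ≈ 325 mm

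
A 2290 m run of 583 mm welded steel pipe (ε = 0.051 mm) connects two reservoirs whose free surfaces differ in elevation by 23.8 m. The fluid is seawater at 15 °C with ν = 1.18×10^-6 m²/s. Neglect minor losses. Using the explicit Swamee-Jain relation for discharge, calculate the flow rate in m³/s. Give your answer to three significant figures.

Swamee-Jain (Type II): Q = -0.965·√(gD⁵h_f/L)·ln[ε/(3.7D) + √(3.17ν²L/(gD³h_f))]
√(gD⁵h_f/L) = √(9.81·0.583⁵·23.8/2290) = 0.08287
ε/(3.7D) = 2.36×10^-5; √(3.17ν²L/(gD³h_f)) = 1.48×10^-5
Q = -0.965·0.08287·ln(3.842×10^-5) = 0.8130 m³/s
Check: V = 3.05 m/s, Re = 1.50×10^6, f = 0.01289, h_f = 23.9 m ≈ 23.8 m ✓

Q ≈ 0.813 m³/s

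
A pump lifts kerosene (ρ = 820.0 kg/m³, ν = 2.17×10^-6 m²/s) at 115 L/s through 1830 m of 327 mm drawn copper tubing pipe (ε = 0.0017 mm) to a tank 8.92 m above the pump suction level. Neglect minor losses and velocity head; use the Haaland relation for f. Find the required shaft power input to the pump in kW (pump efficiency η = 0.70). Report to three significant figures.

P_shaft ≈ 22.7 kW

V = 4Q/(πD²) = 1.369 m/s; Re = 2.06×10^5; ε/D = 5.20×10^-6; f = 0.01544
h_f = f(L/D)V²/2g = 8.256 m
Total head H = z + h_f = 8.92 + 8.256 = 17.18 m
P_hyd = ρgQH = 820.0·9.81·0.115·17.18 = 15.89 kW
P_shaft = P_hyd/η = 15.89/0.70 = 22.70 kW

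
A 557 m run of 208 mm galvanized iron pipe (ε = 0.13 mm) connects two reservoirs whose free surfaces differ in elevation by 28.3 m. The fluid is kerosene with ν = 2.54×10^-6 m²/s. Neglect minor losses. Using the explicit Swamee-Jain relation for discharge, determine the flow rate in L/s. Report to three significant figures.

Q ≈ 112 L/s

Swamee-Jain (Type II): Q = -0.965·√(gD⁵h_f/L)·ln[ε/(3.7D) + √(3.17ν²L/(gD³h_f))]
√(gD⁵h_f/L) = √(9.81·0.208⁵·28.3/557) = 0.01393
ε/(3.7D) = 1.69×10^-4; √(3.17ν²L/(gD³h_f)) = 6.75×10^-5
Q = -0.965·0.01393·ln(2.364×10^-4) = 0.1122 m³/s
Check: V = 3.30 m/s, Re = 2.71×10^5, f = 0.01914, h_f = 28.5 m ≈ 28.3 m ✓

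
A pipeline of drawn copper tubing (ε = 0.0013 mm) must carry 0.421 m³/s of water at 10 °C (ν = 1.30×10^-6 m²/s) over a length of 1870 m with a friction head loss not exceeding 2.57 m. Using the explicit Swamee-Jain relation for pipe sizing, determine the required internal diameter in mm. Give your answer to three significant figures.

D ≈ 679 mm

Swamee-Jain (Type III): D = 0.66·[ε^1.25·(LQ²/(gh_f))^4.75 + ν·Q^9.4·(L/(gh_f))^5.2]^0.04
LQ²/(gh_f) = 13.15; L/(gh_f) = 74.17
Term 1 = ε^1.25·(…)^4.75 = 0.00905; Term 2 = ν·Q^9.4·(…)^5.2 = 2.03
D = 0.66·(0.00905 + 2.03)^0.04 = 0.6791 m = 679 mm
Check: V = 1.16 m/s, Re = 6.07×10^5, f = 0.01268, h_f = 2.41 m ≈ 2.57 m ✓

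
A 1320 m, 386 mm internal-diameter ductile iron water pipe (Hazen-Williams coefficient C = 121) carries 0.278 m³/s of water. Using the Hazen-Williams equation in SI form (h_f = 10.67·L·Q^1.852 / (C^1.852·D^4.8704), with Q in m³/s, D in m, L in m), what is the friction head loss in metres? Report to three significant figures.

h_f = 10.67·1320·0.278^1.852 / (121^1.852·0.386^4.8704) = 18.85 m

h_f ≈ 18.8 m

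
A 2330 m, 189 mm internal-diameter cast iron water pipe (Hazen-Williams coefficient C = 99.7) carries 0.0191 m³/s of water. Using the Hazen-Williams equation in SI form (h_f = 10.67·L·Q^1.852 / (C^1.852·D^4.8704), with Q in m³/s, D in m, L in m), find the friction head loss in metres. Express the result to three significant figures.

h_f ≈ 10.8 m

h_f = 10.67·2330·0.0191^1.852 / (99.7^1.852·0.189^4.8704) = 10.82 m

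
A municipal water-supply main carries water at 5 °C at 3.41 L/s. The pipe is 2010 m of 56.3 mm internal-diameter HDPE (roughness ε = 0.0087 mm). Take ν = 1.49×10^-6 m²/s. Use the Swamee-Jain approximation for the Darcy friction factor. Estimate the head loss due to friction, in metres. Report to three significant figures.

h_f ≈ 72.5 m

V = 4Q/(πD²) = 4·0.00341/(π·0.0563²) = 1.370 m/s
Re = VD/ν = 1.370·0.0563/1.49×10^-6 = 5.18×10^4 → turbulent
ε/D = 0.0087/56.3 = 1.55×10^-4
Swamee-Jain: f = 0.02123
h_f = f(L/D)V²/(2g) = 0.02123·(2010/0.0563)·1.370²/(2·9.81) = 72.48 m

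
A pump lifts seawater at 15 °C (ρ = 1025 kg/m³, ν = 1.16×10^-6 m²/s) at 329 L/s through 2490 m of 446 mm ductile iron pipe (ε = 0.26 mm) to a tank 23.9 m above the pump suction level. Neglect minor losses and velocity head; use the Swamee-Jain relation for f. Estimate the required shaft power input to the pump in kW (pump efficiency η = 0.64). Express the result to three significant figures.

V = 4Q/(πD²) = 2.106 m/s; Re = 8.10×10^5; ε/D = 5.83×10^-4; f = 0.01795
h_f = f(L/D)V²/2g = 22.65 m
Total head H = z + h_f = 23.9 + 22.65 = 46.55 m
P_hyd = ρgQH = 1025·9.81·0.329·46.55 = 154.0 kW
P_shaft = P_hyd/η = 154.0/0.64 = 240.6 kW

P_shaft ≈ 241 kW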